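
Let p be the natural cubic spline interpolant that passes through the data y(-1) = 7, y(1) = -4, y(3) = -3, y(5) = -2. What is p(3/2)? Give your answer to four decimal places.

-4.6125

With M_i denoting the second derivative at x_i, h_i = 2, 2, 2, and Δ_i = (y_(i+1) − y_i)/h_i = -11/2, 1/2, 1/2:
  2·M_0 + 8·M_1 + 2·M_2 = 6(Δ_1 - Δ_0) = 36
  2·M_1 + 8·M_2 + 2·M_3 = 6(Δ_2 - Δ_1) = 0
Natural end conditions: M_0 = M_3 = 0.
Hence M_0 = 0, M_1 = 24/5, M_2 = -6/5, M_3 = 0.
On [1, 3], p(x) = -4 - 23/10·(x - 1) + 12/5·(x - 1)² - 1/2·(x - 1)³.
With (x - 1) = 1/2: p(3/2) = -369/80.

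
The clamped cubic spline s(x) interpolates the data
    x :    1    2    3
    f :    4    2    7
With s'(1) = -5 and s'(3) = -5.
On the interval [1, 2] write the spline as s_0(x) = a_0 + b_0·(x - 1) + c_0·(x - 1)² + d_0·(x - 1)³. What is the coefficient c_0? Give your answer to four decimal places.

-0.7500

With m_i denoting the second derivative at x_i, h_i = 1, 1, and Δ_i = (y_(i+1) − y_i)/h_i = -2, 5:
  1·m_0 + 4·m_1 + 1·m_2 = 6(Δ_1 - Δ_0) = 42
Clamped end conditions give two more equations: 2h_0·m_0 + h_0·m_1 = 6(Δ_0 - s'(1)) = 18 and h_1·m_1 + 2h_1·m_2 = 6(s'(3) - Δ_1) = -60.
Solving: m_0 = -3/2, m_1 = 21, m_2 = -81/2.
On [1, 2], with s_0(x) = a_0 + b_0·(x - 1) + c_0·(x - 1)² + d_0·(x - 1)³: c_0 = m_0/2 = -3/4, d_0 = (m_1 - m_0)/(6h_0) = 15/4, b_0 = Δ_0 - h_0(2m_0 + m_1)/6 = -5.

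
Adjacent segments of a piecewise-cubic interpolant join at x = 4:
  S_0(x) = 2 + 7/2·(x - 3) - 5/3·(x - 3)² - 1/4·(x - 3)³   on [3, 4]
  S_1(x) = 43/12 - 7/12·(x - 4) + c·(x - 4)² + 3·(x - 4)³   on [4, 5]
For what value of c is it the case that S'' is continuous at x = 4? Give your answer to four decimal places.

S_0''(x) = -10/3 - 3/2·(x - 3), so S_0''(4) = -29/6. On the right, S_1''(4) = 2c, so c = -29/12.

-2.4167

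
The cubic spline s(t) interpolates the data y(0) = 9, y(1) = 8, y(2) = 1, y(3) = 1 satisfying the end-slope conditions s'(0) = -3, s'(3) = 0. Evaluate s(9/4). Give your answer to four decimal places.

0.4094

Put m_i = s'' at the i-th knot. Here h = (1, 1, 1) and Δ = (-1, -7, 0), so the interior equations h_(i-1)·m_(i-1) + 2(h_(i-1)+h_i)·m_i + h_i·m_(i+1) = 6(Δ_i − Δ_(i-1)) read
  1·m_0 + 4·m_1 + 1·m_2 = 6(Δ_1 - Δ_0) = -36
  1·m_1 + 4·m_2 + 1·m_3 = 6(Δ_2 - Δ_1) = 42
Clamped end conditions give two more equations: 2h_0·m_0 + h_0·m_1 = 6(Δ_0 - s'(0)) = 12 and h_2·m_2 + 2h_2·m_3 = 6(s'(3) - Δ_2) = 0.
Forward elimination and back-substitution give m_0 = 72/5, m_1 = -84/5, m_2 = 84/5, m_3 = -42/5.
On [2, 3], s(t) = 1 - 21/5·(t - 2) + 42/5·(t - 2)² - 21/5·(t - 2)³.
With (t - 2) = 1/4: s(9/4) = 131/320.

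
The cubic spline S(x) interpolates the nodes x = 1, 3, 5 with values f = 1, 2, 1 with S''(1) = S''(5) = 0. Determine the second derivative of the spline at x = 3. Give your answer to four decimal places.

-0.7500

Write M_i for S''(x_i). With h_i = 2, 2 and divided differences Δ_i = 1/2, -1/2, the continuity of S' gives the tridiagonal system
  2·M_0 + 8·M_1 + 2·M_2 = 6(Δ_1 - Δ_0) = -6
Natural end conditions: M_0 = M_2 = 0.
Solving: M_0 = 0, M_1 = -3/4, M_2 = 0.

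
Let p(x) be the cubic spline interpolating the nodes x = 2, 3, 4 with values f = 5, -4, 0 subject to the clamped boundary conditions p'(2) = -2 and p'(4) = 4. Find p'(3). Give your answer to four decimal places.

Put M_i = p'' at the i-th knot. Here h = (1, 1) and Δ = (-9, 4), so the interior equations h_(i-1)·M_(i-1) + 2(h_(i-1)+h_i)·M_i + h_i·M_(i+1) = 6(Δ_i − Δ_(i-1)) read
  1·M_0 + 4·M_1 + 1·M_2 = 6(Δ_1 - Δ_0) = 78
Clamped end conditions give two more equations: 2h_0·M_0 + h_0·M_1 = 6(Δ_0 - p'(2)) = -42 and h_1·M_1 + 2h_1·M_2 = 6(p'(4) - Δ_1) = 0.
Solving the tridiagonal system: M_0 = -75/2, M_1 = 33, M_2 = -33/2.
On [3, 4], p'(x) = b_1 + 2c_1·(x - 3) + 3d_1·(x - 3)² with b_1 = Δ_1 - h_1(2M_1 + M_2)/6 = -17/4, c_1 = M_1/2 = 33/2, d_1 = (M_2 - M_1)/(6h_1) = -33/4. So p'(3) = -17/4.

-4.2500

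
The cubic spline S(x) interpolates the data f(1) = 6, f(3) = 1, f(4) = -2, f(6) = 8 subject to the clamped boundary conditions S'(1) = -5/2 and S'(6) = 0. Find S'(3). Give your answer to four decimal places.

With M_i denoting the second derivative at x_i, h_i = 2, 1, 2, and Δ_i = (y_(i+1) − y_i)/h_i = -5/2, -3, 5:
  2·M_0 + 6·M_1 + 1·M_2 = 6(Δ_1 - Δ_0) = -3
  1·M_1 + 6·M_2 + 2·M_3 = 6(Δ_2 - Δ_1) = 48
Clamped end conditions give two more equations: 2h_0·M_0 + h_0·M_1 = 6(Δ_0 - S'(1)) = 0 and h_2·M_2 + 2h_2·M_3 = 6(S'(6) - Δ_2) = -30.
Solving the tridiagonal system: M_0 = 13/8, M_1 = -13/4, M_2 = 53/4, M_3 = -113/8.
On [3, 4], S'(x) = b_1 + 2c_1·(x - 3) + 3d_1·(x - 3)² with b_1 = Δ_1 - h_1(2M_1 + M_2)/6 = -33/8, c_1 = M_1/2 = -13/8, d_1 = (M_2 - M_1)/(6h_1) = 11/4. So S'(3) = -33/8.

-4.1250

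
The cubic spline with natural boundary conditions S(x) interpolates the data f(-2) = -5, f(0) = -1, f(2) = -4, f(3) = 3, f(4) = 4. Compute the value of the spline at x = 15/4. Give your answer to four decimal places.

Write M_i for S''(x_i). With h_i = 2, 2, 1, 1 and divided differences Δ_i = 2, -3/2, 7, 1, the continuity of S' gives the tridiagonal system
  2·M_0 + 8·M_1 + 2·M_2 = 6(Δ_1 - Δ_0) = -21
  2·M_1 + 6·M_2 + 1·M_3 = 6(Δ_2 - Δ_1) = 51
  1·M_2 + 4·M_3 + 1·M_4 = 6(Δ_3 - Δ_2) = -36
Natural end conditions: M_0 = M_4 = 0.
Solving the tridiagonal system: M_0 = 0, M_1 = -321/56, M_2 = 87/7, M_3 = -339/28, M_4 = 0.
On [3, 4], S(x) = 3 + 141/28·(x - 3) - 339/56·(x - 3)² + 113/56·(x - 3)³.
With (x - 3) = 3/4: S(15/4) = 15135/3584.

4.2229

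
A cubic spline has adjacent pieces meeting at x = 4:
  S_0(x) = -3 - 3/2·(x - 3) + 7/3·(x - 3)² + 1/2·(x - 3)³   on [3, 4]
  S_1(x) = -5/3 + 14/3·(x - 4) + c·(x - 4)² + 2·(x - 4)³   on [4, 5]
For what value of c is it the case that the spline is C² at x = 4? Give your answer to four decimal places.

3.8333

S_0''(x) = 14/3 + 3·(x - 3), so S_0''(4) = 23/3. On the right, S_1''(4) = 2c, so c = 23/6.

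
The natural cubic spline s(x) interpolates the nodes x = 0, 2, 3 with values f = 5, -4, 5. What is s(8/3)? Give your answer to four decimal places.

1.3333

Put σ_i = s'' at the i-th knot. Here h = (2, 1) and Δ = (-9/2, 9), so the interior equations h_(i-1)·σ_(i-1) + 2(h_(i-1)+h_i)·σ_i + h_i·σ_(i+1) = 6(Δ_i − Δ_(i-1)) read
  2·σ_0 + 6·σ_1 + 1·σ_2 = 6(Δ_1 - Δ_0) = 81
Natural end conditions: σ_0 = σ_2 = 0.
Hence σ_0 = 0, σ_1 = 27/2, σ_2 = 0.
On [2, 3], s(x) = -4 + 9/2·(x - 2) + 27/4·(x - 2)² - 9/4·(x - 2)³.
With (x - 2) = 2/3: s(8/3) = 4/3.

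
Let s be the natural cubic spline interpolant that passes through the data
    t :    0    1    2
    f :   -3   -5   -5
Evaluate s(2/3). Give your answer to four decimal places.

-4.5185

Put m_i = s'' at the i-th knot. Here h = (1, 1) and Δ = (-2, 0), so the interior equations h_(i-1)·m_(i-1) + 2(h_(i-1)+h_i)·m_i + h_i·m_(i+1) = 6(Δ_i − Δ_(i-1)) read
  1·m_0 + 4·m_1 + 1·m_2 = 6(Δ_1 - Δ_0) = 12
Natural end conditions: m_0 = m_2 = 0.
Solving the tridiagonal system: m_0 = 0, m_1 = 3, m_2 = 0.
On [0, 1], s(t) = -3 - 5/2·t + 0·t² + 1/2·t³.
With t = 2/3: s(2/3) = -122/27.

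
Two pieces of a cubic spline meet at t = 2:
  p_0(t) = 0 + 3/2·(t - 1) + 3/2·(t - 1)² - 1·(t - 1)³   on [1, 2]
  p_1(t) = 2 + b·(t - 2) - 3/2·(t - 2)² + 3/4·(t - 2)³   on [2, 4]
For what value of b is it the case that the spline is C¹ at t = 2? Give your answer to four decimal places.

1.5000

p_0'(t) = 3/2 + 3·(t - 1) - 3·(t - 1)², so p_0'(2) = 3/2. On the right, p_1'(2) = b, so b = 3/2.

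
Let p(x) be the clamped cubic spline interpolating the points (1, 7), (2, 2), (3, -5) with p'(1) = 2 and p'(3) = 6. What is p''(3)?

44

Write M_i for p''(x_i). With h_i = 1, 1 and divided differences Δ_i = -5, -7, the continuity of p' gives the tridiagonal system
  1·M_0 + 4·M_1 + 1·M_2 = 6(Δ_1 - Δ_0) = -12
Clamped end conditions give two more equations: 2h_0·M_0 + h_0·M_1 = 6(Δ_0 - p'(1)) = -42 and h_1·M_1 + 2h_1·M_2 = 6(p'(3) - Δ_1) = 78.
Hence M_0 = -16, M_1 = -10, M_2 = 44.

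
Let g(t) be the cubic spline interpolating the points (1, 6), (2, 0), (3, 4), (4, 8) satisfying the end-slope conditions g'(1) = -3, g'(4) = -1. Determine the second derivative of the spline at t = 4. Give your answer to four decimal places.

Write M_i for g''(x_i). With h_i = 1, 1, 1 and divided differences Δ_i = -6, 4, 4, the continuity of g' gives the tridiagonal system
  1·M_0 + 4·M_1 + 1·M_2 = 6(Δ_1 - Δ_0) = 60
  1·M_1 + 4·M_2 + 1·M_3 = 6(Δ_2 - Δ_1) = 0
Clamped end conditions give two more equations: 2h_0·M_0 + h_0·M_1 = 6(Δ_0 - g'(1)) = -18 and h_2·M_2 + 2h_2·M_3 = 6(g'(4) - Δ_2) = -30.
Hence M_0 = -286/15, M_1 = 302/15, M_2 = -22/15, M_3 = -214/15.

-14.2667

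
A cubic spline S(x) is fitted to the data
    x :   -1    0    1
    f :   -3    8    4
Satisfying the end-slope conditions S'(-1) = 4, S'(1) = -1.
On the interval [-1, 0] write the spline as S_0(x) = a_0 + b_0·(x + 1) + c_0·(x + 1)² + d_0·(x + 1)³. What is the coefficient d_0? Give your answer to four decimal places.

Write M_i for S''(x_i). With h_i = 1, 1 and divided differences Δ_i = 11, -4, the continuity of S' gives the tridiagonal system
  1·M_0 + 4·M_1 + 1·M_2 = 6(Δ_1 - Δ_0) = -90
Clamped end conditions give two more equations: 2h_0·M_0 + h_0·M_1 = 6(Δ_0 - S'(-1)) = 42 and h_1·M_1 + 2h_1·M_2 = 6(S'(1) - Δ_1) = 18.
Forward elimination and back-substitution give M_0 = 41, M_1 = -40, M_2 = 29.
On [-1, 0], with S_0(x) = a_0 + b_0·(x + 1) + c_0·(x + 1)² + d_0·(x + 1)³: c_0 = M_0/2 = 41/2, d_0 = (M_1 - M_0)/(6h_0) = -27/2, b_0 = Δ_0 - h_0(2M_0 + M_1)/6 = 4.

-13.5000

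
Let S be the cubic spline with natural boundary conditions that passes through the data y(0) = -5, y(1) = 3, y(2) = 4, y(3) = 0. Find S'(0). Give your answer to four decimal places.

Let M_i = S''(x_i). Step sizes h_i = 1, 1, 1; slopes of the chords Δ_i = (y_(i+1) - y_i)/h_i = 8, 1, -4.
  1·M_0 + 4·M_1 + 1·M_2 = 6(Δ_1 - Δ_0) = -42
  1·M_1 + 4·M_2 + 1·M_3 = 6(Δ_2 - Δ_1) = -30
Natural end conditions: M_0 = M_3 = 0.
Solving: M_0 = 0, M_1 = -46/5, M_2 = -26/5, M_3 = 0.
On [0, 1], S'(x) = b_0 + 2c_0·x + 3d_0·x² with b_0 = Δ_0 - h_0(2M_0 + M_1)/6 = 143/15, c_0 = M_0/2 = 0, d_0 = (M_1 - M_0)/(6h_0) = -23/15. So S'(0) = 143/15.

9.5333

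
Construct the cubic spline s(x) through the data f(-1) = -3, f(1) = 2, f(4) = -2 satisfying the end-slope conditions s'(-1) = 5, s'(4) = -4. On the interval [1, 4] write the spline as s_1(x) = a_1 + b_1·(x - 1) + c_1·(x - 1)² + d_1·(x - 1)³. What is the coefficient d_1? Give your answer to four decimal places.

Write σ_i for s''(x_i). With h_i = 2, 3 and divided differences Δ_i = 5/2, -4/3, the continuity of s' gives the tridiagonal system
  2·σ_0 + 10·σ_1 + 3·σ_2 = 6(Δ_1 - Δ_0) = -23
Clamped end conditions give two more equations: 2h_0·σ_0 + h_0·σ_1 = 6(Δ_0 - s'(-1)) = -15 and h_1·σ_1 + 2h_1·σ_2 = 6(s'(4) - Δ_1) = -16.
Hence σ_0 = -13/4, σ_1 = -1, σ_2 = -13/6.
On [1, 4], with s_1(x) = a_1 + b_1·(x - 1) + c_1·(x - 1)² + d_1·(x - 1)³: c_1 = σ_1/2 = -1/2, d_1 = (σ_2 - σ_1)/(6h_1) = -7/108, b_1 = Δ_1 - h_1(2σ_1 + σ_2)/6 = 3/4.

-0.0648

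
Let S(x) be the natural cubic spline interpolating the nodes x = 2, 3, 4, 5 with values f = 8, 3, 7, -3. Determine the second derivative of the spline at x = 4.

Let M_i = S''(x_i). Step sizes h_i = 1, 1, 1; slopes of the chords Δ_i = (y_(i+1) - y_i)/h_i = -5, 4, -10.
  1·M_0 + 4·M_1 + 1·M_2 = 6(Δ_1 - Δ_0) = 54
  1·M_1 + 4·M_2 + 1·M_3 = 6(Δ_2 - Δ_1) = -84
Natural end conditions: M_0 = M_3 = 0.
Hence M_0 = 0, M_1 = 20, M_2 = -26, M_3 = 0.

-26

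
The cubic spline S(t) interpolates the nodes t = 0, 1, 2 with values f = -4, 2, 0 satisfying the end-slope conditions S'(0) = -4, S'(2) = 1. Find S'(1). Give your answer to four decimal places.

Put M_i = S'' at the i-th knot. Here h = (1, 1) and Δ = (6, -2), so the interior equations h_(i-1)·M_(i-1) + 2(h_(i-1)+h_i)·M_i + h_i·M_(i+1) = 6(Δ_i − Δ_(i-1)) read
  1·M_0 + 4·M_1 + 1·M_2 = 6(Δ_1 - Δ_0) = -48
Clamped end conditions give two more equations: 2h_0·M_0 + h_0·M_1 = 6(Δ_0 - S'(0)) = 60 and h_1·M_1 + 2h_1·M_2 = 6(S'(2) - Δ_1) = 18.
Forward elimination and back-substitution give M_0 = 89/2, M_1 = -29, M_2 = 47/2.
On [1, 2], S'(t) = b_1 + 2c_1·(t - 1) + 3d_1·(t - 1)² with b_1 = Δ_1 - h_1(2M_1 + M_2)/6 = 15/4, c_1 = M_1/2 = -29/2, d_1 = (M_2 - M_1)/(6h_1) = 35/4. So S'(1) = 15/4.

3.7500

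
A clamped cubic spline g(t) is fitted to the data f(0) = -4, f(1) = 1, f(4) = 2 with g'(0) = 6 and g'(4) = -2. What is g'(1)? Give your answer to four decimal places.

3.7500

Let σ_i = g''(x_i). Step sizes h_i = 1, 3; slopes of the chords Δ_i = (y_(i+1) - y_i)/h_i = 5, 1/3.
  1·σ_0 + 8·σ_1 + 3·σ_2 = 6(Δ_1 - Δ_0) = -28
Clamped end conditions give two more equations: 2h_0·σ_0 + h_0·σ_1 = 6(Δ_0 - g'(0)) = -6 and h_1·σ_1 + 2h_1·σ_2 = 6(g'(4) - Δ_1) = -14.
Hence σ_0 = -3/2, σ_1 = -3, σ_2 = -5/6.
On [1, 4], g'(t) = b_1 + 2c_1·(t - 1) + 3d_1·(t - 1)² with b_1 = Δ_1 - h_1(2σ_1 + σ_2)/6 = 15/4, c_1 = σ_1/2 = -3/2, d_1 = (σ_2 - σ_1)/(6h_1) = 13/108. So g'(1) = 15/4.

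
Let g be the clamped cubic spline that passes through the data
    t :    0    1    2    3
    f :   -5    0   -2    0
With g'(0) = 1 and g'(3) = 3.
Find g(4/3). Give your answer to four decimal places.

-0.0741

Let M_i = g''(x_i). Step sizes h_i = 1, 1, 1; slopes of the chords Δ_i = (y_(i+1) - y_i)/h_i = 5, -2, 2.
  1·M_0 + 4·M_1 + 1·M_2 = 6(Δ_1 - Δ_0) = -42
  1·M_1 + 4·M_2 + 1·M_3 = 6(Δ_2 - Δ_1) = 24
Clamped end conditions give two more equations: 2h_0·M_0 + h_0·M_1 = 6(Δ_0 - g'(0)) = 24 and h_2·M_2 + 2h_2·M_3 = 6(g'(3) - Δ_2) = 6.
Solving the tridiagonal system: M_0 = 64/3, M_1 = -56/3, M_2 = 34/3, M_3 = -8/3.
On [1, 2], g(t) = 0 + 7/3·(t - 1) - 28/3·(t - 1)² + 5·(t - 1)³.
With (t - 1) = 1/3: g(4/3) = -2/27.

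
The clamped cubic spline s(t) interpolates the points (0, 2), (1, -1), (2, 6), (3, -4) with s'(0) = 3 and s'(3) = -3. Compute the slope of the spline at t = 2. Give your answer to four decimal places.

With M_i denoting the second derivative at x_i, h_i = 1, 1, 1, and Δ_i = (y_(i+1) − y_i)/h_i = -3, 7, -10:
  1·M_0 + 4·M_1 + 1·M_2 = 6(Δ_1 - Δ_0) = 60
  1·M_1 + 4·M_2 + 1·M_3 = 6(Δ_2 - Δ_1) = -102
Clamped end conditions give two more equations: 2h_0·M_0 + h_0·M_1 = 6(Δ_0 - s'(0)) = -36 and h_2·M_2 + 2h_2·M_3 = 6(s'(3) - Δ_2) = 42.
Solving: M_0 = -178/5, M_1 = 176/5, M_2 = -226/5, M_3 = 218/5.
On [2, 3], s'(t) = b_2 + 2c_2·(t - 2) + 3d_2·(t - 2)² with b_2 = Δ_2 - h_2(2M_2 + M_3)/6 = -11/5, c_2 = M_2/2 = -113/5, d_2 = (M_3 - M_2)/(6h_2) = 74/5. So s'(2) = -11/5.

-2.2000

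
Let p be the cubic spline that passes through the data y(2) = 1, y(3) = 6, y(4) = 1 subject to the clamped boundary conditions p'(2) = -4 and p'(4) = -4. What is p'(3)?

Put M_i = p'' at the i-th knot. Here h = (1, 1) and Δ = (5, -5), so the interior equations h_(i-1)·M_(i-1) + 2(h_(i-1)+h_i)·M_i + h_i·M_(i+1) = 6(Δ_i − Δ_(i-1)) read
  1·M_0 + 4·M_1 + 1·M_2 = 6(Δ_1 - Δ_0) = -60
Clamped end conditions give two more equations: 2h_0·M_0 + h_0·M_1 = 6(Δ_0 - p'(2)) = 54 and h_1·M_1 + 2h_1·M_2 = 6(p'(4) - Δ_1) = 6.
Solving the tridiagonal system: M_0 = 42, M_1 = -30, M_2 = 18.
On [3, 4], p'(x) = b_1 + 2c_1·(x - 3) + 3d_1·(x - 3)² with b_1 = Δ_1 - h_1(2M_1 + M_2)/6 = 2, c_1 = M_1/2 = -15, d_1 = (M_2 - M_1)/(6h_1) = 8. So p'(3) = 2.

2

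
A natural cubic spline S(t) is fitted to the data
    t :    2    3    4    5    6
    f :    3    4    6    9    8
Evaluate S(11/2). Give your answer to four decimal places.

8.9219

With σ_i denoting the second derivative at x_i, h_i = 1, 1, 1, 1, and Δ_i = (y_(i+1) − y_i)/h_i = 1, 2, 3, -1:
  1·σ_0 + 4·σ_1 + 1·σ_2 = 6(Δ_1 - Δ_0) = 6
  1·σ_1 + 4·σ_2 + 1·σ_3 = 6(Δ_2 - Δ_1) = 6
  1·σ_2 + 4·σ_3 + 1·σ_4 = 6(Δ_3 - Δ_2) = -24
Natural end conditions: σ_0 = σ_4 = 0.
Hence σ_0 = 0, σ_1 = 3/4, σ_2 = 3, σ_3 = -27/4, σ_4 = 0.
On [5, 6], S(t) = 9 + 5/4·(t - 5) - 27/8·(t - 5)² + 9/8·(t - 5)³.
With (t - 5) = 1/2: S(11/2) = 571/64.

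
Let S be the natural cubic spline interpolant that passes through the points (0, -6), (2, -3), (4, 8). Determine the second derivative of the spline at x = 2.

3

Let M_i = S''(x_i). Step sizes h_i = 2, 2; slopes of the chords Δ_i = (y_(i+1) - y_i)/h_i = 3/2, 11/2.
  2·M_0 + 8·M_1 + 2·M_2 = 6(Δ_1 - Δ_0) = 24
Natural end conditions: M_0 = M_2 = 0.
Hence M_0 = 0, M_1 = 3, M_2 = 0.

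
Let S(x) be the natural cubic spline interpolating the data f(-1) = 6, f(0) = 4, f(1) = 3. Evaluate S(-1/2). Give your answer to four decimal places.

With M_i denoting the second derivative at x_i, h_i = 1, 1, and Δ_i = (y_(i+1) − y_i)/h_i = -2, -1:
  1·M_0 + 4·M_1 + 1·M_2 = 6(Δ_1 - Δ_0) = 6
Natural end conditions: M_0 = M_2 = 0.
Solving the tridiagonal system: M_0 = 0, M_1 = 3/2, M_2 = 0.
On [-1, 0], S(x) = 6 - 9/4·(x + 1) + 0·(x + 1)² + 1/4·(x + 1)³.
With (x + 1) = 1/2: S(-1/2) = 157/32.

4.9063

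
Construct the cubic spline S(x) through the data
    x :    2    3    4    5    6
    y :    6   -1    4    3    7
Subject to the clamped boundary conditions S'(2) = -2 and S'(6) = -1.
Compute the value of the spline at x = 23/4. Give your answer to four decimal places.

6.5977

Put σ_i = S'' at the i-th knot. Here h = (1, 1, 1, 1) and Δ = (-7, 5, -1, 4), so the interior equations h_(i-1)·σ_(i-1) + 2(h_(i-1)+h_i)·σ_i + h_i·σ_(i+1) = 6(Δ_i − Δ_(i-1)) read
  1·σ_0 + 4·σ_1 + 1·σ_2 = 6(Δ_1 - Δ_0) = 72
  1·σ_1 + 4·σ_2 + 1·σ_3 = 6(Δ_2 - Δ_1) = -36
  1·σ_2 + 4·σ_3 + 1·σ_4 = 6(Δ_3 - Δ_2) = 30
Clamped end conditions give two more equations: 2h_0·σ_0 + h_0·σ_1 = 6(Δ_0 - S'(2)) = -30 and h_3·σ_3 + 2h_3·σ_4 = 6(S'(6) - Δ_3) = -30.
Hence σ_0 = -61/2, σ_1 = 31, σ_2 = -43/2, σ_3 = 19, σ_4 = -49/2.
On [5, 6], S(x) = 3 + 7/4·(x - 5) + 19/2·(x - 5)² - 29/4·(x - 5)³.
With (x - 5) = 3/4: S(23/4) = 1689/256.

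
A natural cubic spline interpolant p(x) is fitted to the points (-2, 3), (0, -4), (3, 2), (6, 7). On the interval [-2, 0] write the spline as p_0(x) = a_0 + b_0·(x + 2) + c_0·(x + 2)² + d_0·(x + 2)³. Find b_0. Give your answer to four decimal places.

Put σ_i = p'' at the i-th knot. Here h = (2, 3, 3) and Δ = (-7/2, 2, 5/3), so the interior equations h_(i-1)·σ_(i-1) + 2(h_(i-1)+h_i)·σ_i + h_i·σ_(i+1) = 6(Δ_i − Δ_(i-1)) read
  2·σ_0 + 10·σ_1 + 3·σ_2 = 6(Δ_1 - Δ_0) = 33
  3·σ_1 + 12·σ_2 + 3·σ_3 = 6(Δ_2 - Δ_1) = -2
Natural end conditions: σ_0 = σ_3 = 0.
Solving: σ_0 = 0, σ_1 = 134/37, σ_2 = -119/111, σ_3 = 0.
On [-2, 0], with p_0(x) = a_0 + b_0·(x + 2) + c_0·(x + 2)² + d_0·(x + 2)³: c_0 = σ_0/2 = 0, d_0 = (σ_1 - σ_0)/(6h_0) = 67/222, b_0 = Δ_0 - h_0(2σ_0 + σ_1)/6 = -1045/222.

-4.7072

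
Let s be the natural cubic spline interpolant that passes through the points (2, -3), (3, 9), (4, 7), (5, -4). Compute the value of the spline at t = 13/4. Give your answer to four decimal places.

9.8719

Let σ_i = s''(x_i). Step sizes h_i = 1, 1, 1; slopes of the chords Δ_i = (y_(i+1) - y_i)/h_i = 12, -2, -11.
  1·σ_0 + 4·σ_1 + 1·σ_2 = 6(Δ_1 - Δ_0) = -84
  1·σ_1 + 4·σ_2 + 1·σ_3 = 6(Δ_2 - Δ_1) = -54
Natural end conditions: σ_0 = σ_3 = 0.
Hence σ_0 = 0, σ_1 = -94/5, σ_2 = -44/5, σ_3 = 0.
On [3, 4], s(t) = 9 + 86/15·(t - 3) - 47/5·(t - 3)² + 5/3·(t - 3)³.
With (t - 3) = 1/4: s(13/4) = 3159/320.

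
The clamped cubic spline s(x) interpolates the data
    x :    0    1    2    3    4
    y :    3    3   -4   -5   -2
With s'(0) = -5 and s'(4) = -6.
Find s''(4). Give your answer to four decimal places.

Write M_i for s''(x_i). With h_i = 1, 1, 1, 1 and divided differences Δ_i = 0, -7, -1, 3, the continuity of s' gives the tridiagonal system
  1·M_0 + 4·M_1 + 1·M_2 = 6(Δ_1 - Δ_0) = -42
  1·M_1 + 4·M_2 + 1·M_3 = 6(Δ_2 - Δ_1) = 36
  1·M_2 + 4·M_3 + 1·M_4 = 6(Δ_3 - Δ_2) = 24
Clamped end conditions give two more equations: 2h_0·M_0 + h_0·M_1 = 6(Δ_0 - s'(0)) = 30 and h_3·M_3 + 2h_3·M_4 = 6(s'(4) - Δ_3) = -54.
Hence M_0 = 173/7, M_1 = -136/7, M_2 = 11, M_3 = 80/7, M_4 = -229/7.

-32.7143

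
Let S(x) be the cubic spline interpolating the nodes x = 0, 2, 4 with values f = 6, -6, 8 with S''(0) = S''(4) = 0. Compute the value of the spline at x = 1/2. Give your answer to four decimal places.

Write m_i for S''(x_i). With h_i = 2, 2 and divided differences Δ_i = -6, 7, the continuity of S' gives the tridiagonal system
  2·m_0 + 8·m_1 + 2·m_2 = 6(Δ_1 - Δ_0) = 78
Natural end conditions: m_0 = m_2 = 0.
Solving the tridiagonal system: m_0 = 0, m_1 = 39/4, m_2 = 0.
On [0, 2], S(x) = 6 - 37/4·x + 0·x² + 13/16·x³.
With x = 1/2: S(1/2) = 189/128.

1.4766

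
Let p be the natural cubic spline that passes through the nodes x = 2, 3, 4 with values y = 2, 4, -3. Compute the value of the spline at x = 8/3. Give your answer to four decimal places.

4.1667

Let M_i = p''(x_i). Step sizes h_i = 1, 1; slopes of the chords Δ_i = (y_(i+1) - y_i)/h_i = 2, -7.
  1·M_0 + 4·M_1 + 1·M_2 = 6(Δ_1 - Δ_0) = -54
Natural end conditions: M_0 = M_2 = 0.
Solving the tridiagonal system: M_0 = 0, M_1 = -27/2, M_2 = 0.
On [2, 3], p(x) = 2 + 17/4·(x - 2) + 0·(x - 2)² - 9/4·(x - 2)³.
With (x - 2) = 2/3: p(8/3) = 25/6.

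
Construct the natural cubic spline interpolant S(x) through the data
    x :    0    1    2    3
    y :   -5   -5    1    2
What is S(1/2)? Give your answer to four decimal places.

-5.7250

Let M_i = S''(x_i). Step sizes h_i = 1, 1, 1; slopes of the chords Δ_i = (y_(i+1) - y_i)/h_i = 0, 6, 1.
  1·M_0 + 4·M_1 + 1·M_2 = 6(Δ_1 - Δ_0) = 36
  1·M_1 + 4·M_2 + 1·M_3 = 6(Δ_2 - Δ_1) = -30
Natural end conditions: M_0 = M_3 = 0.
Hence M_0 = 0, M_1 = 58/5, M_2 = -52/5, M_3 = 0.
On [0, 1], S(x) = -5 - 29/15·x + 0·x² + 29/15·x³.
With x = 1/2: S(1/2) = -229/40.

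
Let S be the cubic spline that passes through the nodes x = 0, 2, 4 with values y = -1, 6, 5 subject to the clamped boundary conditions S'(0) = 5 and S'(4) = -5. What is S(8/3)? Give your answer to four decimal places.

7.1481

Put m_i = S'' at the i-th knot. Here h = (2, 2) and Δ = (7/2, -1/2), so the interior equations h_(i-1)·m_(i-1) + 2(h_(i-1)+h_i)·m_i + h_i·m_(i+1) = 6(Δ_i − Δ_(i-1)) read
  2·m_0 + 8·m_1 + 2·m_2 = 6(Δ_1 - Δ_0) = -24
Clamped end conditions give two more equations: 2h_0·m_0 + h_0·m_1 = 6(Δ_0 - S'(0)) = -9 and h_1·m_1 + 2h_1·m_2 = 6(S'(4) - Δ_1) = -27.
Forward elimination and back-substitution give m_0 = -7/4, m_1 = -1, m_2 = -25/4.
On [2, 4], S(x) = 6 + 9/4·(x - 2) - 1/2·(x - 2)² - 7/16·(x - 2)³.
With (x - 2) = 2/3: S(8/3) = 193/27.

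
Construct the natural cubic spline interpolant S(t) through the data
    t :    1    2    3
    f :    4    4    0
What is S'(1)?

Write m_i for S''(x_i). With h_i = 1, 1 and divided differences Δ_i = 0, -4, the continuity of S' gives the tridiagonal system
  1·m_0 + 4·m_1 + 1·m_2 = 6(Δ_1 - Δ_0) = -24
Natural end conditions: m_0 = m_2 = 0.
Forward elimination and back-substitution give m_0 = 0, m_1 = -6, m_2 = 0.
On [1, 2], S'(t) = b_0 + 2c_0·(t - 1) + 3d_0·(t - 1)² with b_0 = Δ_0 - h_0(2m_0 + m_1)/6 = 1, c_0 = m_0/2 = 0, d_0 = (m_1 - m_0)/(6h_0) = -1. So S'(1) = 1.

1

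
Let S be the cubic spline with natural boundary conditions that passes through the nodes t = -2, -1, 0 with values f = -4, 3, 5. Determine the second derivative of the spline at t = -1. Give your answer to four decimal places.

-7.5000

Let m_i = S''(x_i). Step sizes h_i = 1, 1; slopes of the chords Δ_i = (y_(i+1) - y_i)/h_i = 7, 2.
  1·m_0 + 4·m_1 + 1·m_2 = 6(Δ_1 - Δ_0) = -30
Natural end conditions: m_0 = m_2 = 0.
Forward elimination and back-substitution give m_0 = 0, m_1 = -15/2, m_2 = 0.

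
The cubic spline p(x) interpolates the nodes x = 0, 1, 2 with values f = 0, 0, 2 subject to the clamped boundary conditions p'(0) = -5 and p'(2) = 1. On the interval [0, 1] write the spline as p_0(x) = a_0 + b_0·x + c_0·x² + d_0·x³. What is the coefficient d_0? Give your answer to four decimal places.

-2.5000

Put M_i = p'' at the i-th knot. Here h = (1, 1) and Δ = (0, 2), so the interior equations h_(i-1)·M_(i-1) + 2(h_(i-1)+h_i)·M_i + h_i·M_(i+1) = 6(Δ_i − Δ_(i-1)) read
  1·M_0 + 4·M_1 + 1·M_2 = 6(Δ_1 - Δ_0) = 12
Clamped end conditions give two more equations: 2h_0·M_0 + h_0·M_1 = 6(Δ_0 - p'(0)) = 30 and h_1·M_1 + 2h_1·M_2 = 6(p'(2) - Δ_1) = -6.
Solving the tridiagonal system: M_0 = 15, M_1 = 0, M_2 = -3.
On [0, 1], with p_0(x) = a_0 + b_0·x + c_0·x² + d_0·x³: c_0 = M_0/2 = 15/2, d_0 = (M_1 - M_0)/(6h_0) = -5/2, b_0 = Δ_0 - h_0(2M_0 + M_1)/6 = -5.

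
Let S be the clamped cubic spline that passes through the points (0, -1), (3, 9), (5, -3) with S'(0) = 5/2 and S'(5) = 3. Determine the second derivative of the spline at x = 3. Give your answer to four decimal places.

Put M_i = S'' at the i-th knot. Here h = (3, 2) and Δ = (10/3, -6), so the interior equations h_(i-1)·M_(i-1) + 2(h_(i-1)+h_i)·M_i + h_i·M_(i+1) = 6(Δ_i − Δ_(i-1)) read
  3·M_0 + 10·M_1 + 2·M_2 = 6(Δ_1 - Δ_0) = -56
Clamped end conditions give two more equations: 2h_0·M_0 + h_0·M_1 = 6(Δ_0 - S'(0)) = 5 and h_1·M_1 + 2h_1·M_2 = 6(S'(5) - Δ_1) = 54.
Solving: M_0 = 98/15, M_1 = -57/5, M_2 = 96/5.

-11.4000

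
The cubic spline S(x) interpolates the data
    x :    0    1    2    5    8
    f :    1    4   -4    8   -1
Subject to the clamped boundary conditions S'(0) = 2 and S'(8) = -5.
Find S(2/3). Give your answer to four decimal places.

With σ_i denoting the second derivative at x_i, h_i = 1, 1, 3, 3, and Δ_i = (y_(i+1) − y_i)/h_i = 3, -8, 4, -3:
  1·σ_0 + 4·σ_1 + 1·σ_2 = 6(Δ_1 - Δ_0) = -66
  1·σ_1 + 8·σ_2 + 3·σ_3 = 6(Δ_2 - Δ_1) = 72
  3·σ_2 + 12·σ_3 + 3·σ_4 = 6(Δ_3 - Δ_2) = -42
Clamped end conditions give two more equations: 2h_0·σ_0 + h_0·σ_1 = 6(Δ_0 - S'(0)) = 6 and h_3·σ_3 + 2h_3·σ_4 = 6(S'(8) - Δ_3) = -12.
Forward elimination and back-substitution give σ_0 = 839/56, σ_1 = -671/28, σ_2 = 119/8, σ_3 = -215/28, σ_4 = 103/56.
On [0, 1], S(x) = 1 + 2·x + 839/112·x² - 727/112·x³.
With x = 2/3: S(2/3) = 2827/756.

3.7394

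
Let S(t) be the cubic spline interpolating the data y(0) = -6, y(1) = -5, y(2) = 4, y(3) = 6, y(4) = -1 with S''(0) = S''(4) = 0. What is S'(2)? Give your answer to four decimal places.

7.6250

With σ_i denoting the second derivative at x_i, h_i = 1, 1, 1, 1, and Δ_i = (y_(i+1) − y_i)/h_i = 1, 9, 2, -7:
  1·σ_0 + 4·σ_1 + 1·σ_2 = 6(Δ_1 - Δ_0) = 48
  1·σ_1 + 4·σ_2 + 1·σ_3 = 6(Δ_2 - Δ_1) = -42
  1·σ_2 + 4·σ_3 + 1·σ_4 = 6(Δ_3 - Δ_2) = -54
Natural end conditions: σ_0 = σ_4 = 0.
Forward elimination and back-substitution give σ_0 = 0, σ_1 = 417/28, σ_2 = -81/7, σ_3 = -297/28, σ_4 = 0.
On [2, 3], S'(t) = b_2 + 2c_2·(t - 2) + 3d_2·(t - 2)² with b_2 = Δ_2 - h_2(2σ_2 + σ_3)/6 = 61/8, c_2 = σ_2/2 = -81/14, d_2 = (σ_3 - σ_2)/(6h_2) = 9/56. So S'(2) = 61/8.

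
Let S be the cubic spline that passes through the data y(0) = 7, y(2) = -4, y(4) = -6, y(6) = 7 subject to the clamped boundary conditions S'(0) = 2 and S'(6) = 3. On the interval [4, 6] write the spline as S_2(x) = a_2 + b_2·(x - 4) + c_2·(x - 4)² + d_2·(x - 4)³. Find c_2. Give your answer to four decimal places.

Write m_i for S''(x_i). With h_i = 2, 2, 2 and divided differences Δ_i = -11/2, -1, 13/2, the continuity of S' gives the tridiagonal system
  2·m_0 + 8·m_1 + 2·m_2 = 6(Δ_1 - Δ_0) = 27
  2·m_1 + 8·m_2 + 2·m_3 = 6(Δ_2 - Δ_1) = 45
Clamped end conditions give two more equations: 2h_0·m_0 + h_0·m_1 = 6(Δ_0 - S'(0)) = -45 and h_2·m_2 + 2h_2·m_3 = 6(S'(6) - Δ_2) = -21.
Solving: m_0 = -208/15, m_1 = 157/30, m_2 = 193/30, m_3 = -127/15.
On [4, 6], with S_2(x) = a_2 + b_2·(x - 4) + c_2·(x - 4)² + d_2·(x - 4)³: c_2 = m_2/2 = 193/60, d_2 = (m_3 - m_2)/(6h_2) = -149/120, b_2 = Δ_2 - h_2(2m_2 + m_3)/6 = 151/30.

3.2167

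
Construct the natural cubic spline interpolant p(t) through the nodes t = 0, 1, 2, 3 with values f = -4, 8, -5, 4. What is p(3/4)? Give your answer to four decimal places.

7.6688

Put m_i = p'' at the i-th knot. Here h = (1, 1, 1) and Δ = (12, -13, 9), so the interior equations h_(i-1)·m_(i-1) + 2(h_(i-1)+h_i)·m_i + h_i·m_(i+1) = 6(Δ_i − Δ_(i-1)) read
  1·m_0 + 4·m_1 + 1·m_2 = 6(Δ_1 - Δ_0) = -150
  1·m_1 + 4·m_2 + 1·m_3 = 6(Δ_2 - Δ_1) = 132
Natural end conditions: m_0 = m_3 = 0.
Forward elimination and back-substitution give m_0 = 0, m_1 = -244/5, m_2 = 226/5, m_3 = 0.
On [0, 1], p(t) = -4 + 302/15·t + 0·t² - 122/15·t³.
With t = 3/4: p(3/4) = 1227/160.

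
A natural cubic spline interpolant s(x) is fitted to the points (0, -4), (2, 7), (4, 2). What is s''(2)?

-6

Write σ_i for s''(x_i). With h_i = 2, 2 and divided differences Δ_i = 11/2, -5/2, the continuity of s' gives the tridiagonal system
  2·σ_0 + 8·σ_1 + 2·σ_2 = 6(Δ_1 - Δ_0) = -48
Natural end conditions: σ_0 = σ_2 = 0.
Forward elimination and back-substitution give σ_0 = 0, σ_1 = -6, σ_2 = 0.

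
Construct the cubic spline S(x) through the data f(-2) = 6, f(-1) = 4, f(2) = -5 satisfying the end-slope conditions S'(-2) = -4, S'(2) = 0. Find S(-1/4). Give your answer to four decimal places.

Put M_i = S'' at the i-th knot. Here h = (1, 3) and Δ = (-2, -3), so the interior equations h_(i-1)·M_(i-1) + 2(h_(i-1)+h_i)·M_i + h_i·M_(i+1) = 6(Δ_i − Δ_(i-1)) read
  1·M_0 + 8·M_1 + 3·M_2 = 6(Δ_1 - Δ_0) = -6
Clamped end conditions give two more equations: 2h_0·M_0 + h_0·M_1 = 6(Δ_0 - S'(-2)) = 12 and h_1·M_1 + 2h_1·M_2 = 6(S'(2) - Δ_1) = 18.
Forward elimination and back-substitution give M_0 = 31/4, M_1 = -7/2, M_2 = 19/4.
On [-1, 2], S(x) = 4 - 15/8·(x + 1) - 7/4·(x + 1)² + 11/24·(x + 1)³.
With (x + 1) = 3/4: S(-1/4) = 923/512.

1.8027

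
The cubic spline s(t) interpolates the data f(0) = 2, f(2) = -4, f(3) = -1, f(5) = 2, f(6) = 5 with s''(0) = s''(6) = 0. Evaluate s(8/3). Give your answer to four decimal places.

-2.1099

Let σ_i = s''(x_i). Step sizes h_i = 2, 1, 2, 1; slopes of the chords Δ_i = (y_(i+1) - y_i)/h_i = -3, 3, 3/2, 3.
  2·σ_0 + 6·σ_1 + 1·σ_2 = 6(Δ_1 - Δ_0) = 36
  1·σ_1 + 6·σ_2 + 2·σ_3 = 6(Δ_2 - Δ_1) = -9
  2·σ_2 + 6·σ_3 + 1·σ_4 = 6(Δ_3 - Δ_2) = 9
Natural end conditions: σ_0 = σ_4 = 0.
Solving the tridiagonal system: σ_0 = 0, σ_1 = 204/31, σ_2 = -108/31, σ_3 = 165/62, σ_4 = 0.
On [2, 3], s(t) = -4 + 43/31·(t - 2) + 102/31·(t - 2)² - 52/31·(t - 2)³.
With (t - 2) = 2/3: s(8/3) = -1766/837.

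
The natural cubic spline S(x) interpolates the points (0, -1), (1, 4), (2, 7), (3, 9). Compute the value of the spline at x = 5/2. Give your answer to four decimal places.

8.0500

Write m_i for S''(x_i). With h_i = 1, 1, 1 and divided differences Δ_i = 5, 3, 2, the continuity of S' gives the tridiagonal system
  1·m_0 + 4·m_1 + 1·m_2 = 6(Δ_1 - Δ_0) = -12
  1·m_1 + 4·m_2 + 1·m_3 = 6(Δ_2 - Δ_1) = -6
Natural end conditions: m_0 = m_3 = 0.
Forward elimination and back-substitution give m_0 = 0, m_1 = -14/5, m_2 = -4/5, m_3 = 0.
On [2, 3], S(x) = 7 + 34/15·(x - 2) - 2/5·(x - 2)² + 2/15·(x - 2)³.
With (x - 2) = 1/2: S(5/2) = 161/20.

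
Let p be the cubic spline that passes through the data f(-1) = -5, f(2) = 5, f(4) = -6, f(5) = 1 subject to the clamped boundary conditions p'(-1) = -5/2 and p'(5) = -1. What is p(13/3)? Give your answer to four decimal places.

Put σ_i = p'' at the i-th knot. Here h = (3, 2, 1) and Δ = (10/3, -11/2, 7), so the interior equations h_(i-1)·σ_(i-1) + 2(h_(i-1)+h_i)·σ_i + h_i·σ_(i+1) = 6(Δ_i − Δ_(i-1)) read
  3·σ_0 + 10·σ_1 + 2·σ_2 = 6(Δ_1 - Δ_0) = -53
  2·σ_1 + 6·σ_2 + 1·σ_3 = 6(Δ_2 - Δ_1) = 75
Clamped end conditions give two more equations: 2h_0·σ_0 + h_0·σ_1 = 6(Δ_0 - p'(-1)) = 35 and h_2·σ_2 + 2h_2·σ_3 = 6(p'(5) - Δ_2) = -48.
Hence σ_0 = 241/19, σ_1 = -781/57, σ_2 = 1310/57, σ_3 = -2023/57.
On [4, 5], p(x) = -6 + 599/114·(x - 4) + 655/57·(x - 4)² - 1111/114·(x - 4)³.
With (x - 4) = 1/3: p(13/3) = -5129/1539.

-3.3327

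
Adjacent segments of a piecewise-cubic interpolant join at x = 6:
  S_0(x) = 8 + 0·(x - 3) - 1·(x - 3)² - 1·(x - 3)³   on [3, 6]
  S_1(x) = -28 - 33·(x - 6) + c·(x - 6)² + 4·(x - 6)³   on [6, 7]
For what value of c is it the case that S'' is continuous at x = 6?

-10

S_0''(x) = -2 - 6·(x - 3), so S_0''(6) = -20. On the right, S_1''(6) = 2c, so c = -10.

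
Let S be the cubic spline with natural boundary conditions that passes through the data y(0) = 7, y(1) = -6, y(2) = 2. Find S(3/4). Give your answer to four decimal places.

-4.4727

Write M_i for S''(x_i). With h_i = 1, 1 and divided differences Δ_i = -13, 8, the continuity of S' gives the tridiagonal system
  1·M_0 + 4·M_1 + 1·M_2 = 6(Δ_1 - Δ_0) = 126
Natural end conditions: M_0 = M_2 = 0.
Solving: M_0 = 0, M_1 = 63/2, M_2 = 0.
On [0, 1], S(x) = 7 - 73/4·x + 0·x² + 21/4·x³.
With x = 3/4: S(3/4) = -1145/256.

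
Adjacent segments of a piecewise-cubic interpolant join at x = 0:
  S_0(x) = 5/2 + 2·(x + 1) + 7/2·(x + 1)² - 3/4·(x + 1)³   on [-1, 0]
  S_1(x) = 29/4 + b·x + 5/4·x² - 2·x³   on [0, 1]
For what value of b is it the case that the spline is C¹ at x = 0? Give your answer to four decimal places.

6.7500

S_0'(x) = 2 + 7·(x + 1) - 9/4·(x + 1)², so S_0'(0) = 27/4. On the right, S_1'(0) = b, so b = 27/4.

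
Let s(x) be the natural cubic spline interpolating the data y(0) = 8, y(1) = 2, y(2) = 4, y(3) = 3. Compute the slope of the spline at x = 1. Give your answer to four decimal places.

Put σ_i = s'' at the i-th knot. Here h = (1, 1, 1) and Δ = (-6, 2, -1), so the interior equations h_(i-1)·σ_(i-1) + 2(h_(i-1)+h_i)·σ_i + h_i·σ_(i+1) = 6(Δ_i − Δ_(i-1)) read
  1·σ_0 + 4·σ_1 + 1·σ_2 = 6(Δ_1 - Δ_0) = 48
  1·σ_1 + 4·σ_2 + 1·σ_3 = 6(Δ_2 - Δ_1) = -18
Natural end conditions: σ_0 = σ_3 = 0.
Hence σ_0 = 0, σ_1 = 14, σ_2 = -8, σ_3 = 0.
On [1, 2], s'(x) = b_1 + 2c_1·(x - 1) + 3d_1·(x - 1)² with b_1 = Δ_1 - h_1(2σ_1 + σ_2)/6 = -4/3, c_1 = σ_1/2 = 7, d_1 = (σ_2 - σ_1)/(6h_1) = -11/3. So s'(1) = -4/3.

-1.3333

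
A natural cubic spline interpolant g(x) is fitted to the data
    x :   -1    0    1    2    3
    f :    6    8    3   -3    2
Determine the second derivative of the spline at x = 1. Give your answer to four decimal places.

-3.4286

With M_i denoting the second derivative at x_i, h_i = 1, 1, 1, 1, and Δ_i = (y_(i+1) − y_i)/h_i = 2, -5, -6, 5:
  1·M_0 + 4·M_1 + 1·M_2 = 6(Δ_1 - Δ_0) = -42
  1·M_1 + 4·M_2 + 1·M_3 = 6(Δ_2 - Δ_1) = -6
  1·M_2 + 4·M_3 + 1·M_4 = 6(Δ_3 - Δ_2) = 66
Natural end conditions: M_0 = M_4 = 0.
Solving: M_0 = 0, M_1 = -135/14, M_2 = -24/7, M_3 = 243/14, M_4 = 0.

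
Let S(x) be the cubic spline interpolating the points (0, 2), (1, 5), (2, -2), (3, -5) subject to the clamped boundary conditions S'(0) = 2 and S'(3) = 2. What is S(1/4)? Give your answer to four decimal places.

2.8250

Put M_i = S'' at the i-th knot. Here h = (1, 1, 1) and Δ = (3, -7, -3), so the interior equations h_(i-1)·M_(i-1) + 2(h_(i-1)+h_i)·M_i + h_i·M_(i+1) = 6(Δ_i − Δ_(i-1)) read
  1·M_0 + 4·M_1 + 1·M_2 = 6(Δ_1 - Δ_0) = -60
  1·M_1 + 4·M_2 + 1·M_3 = 6(Δ_2 - Δ_1) = 24
Clamped end conditions give two more equations: 2h_0·M_0 + h_0·M_1 = 6(Δ_0 - S'(0)) = 6 and h_2·M_2 + 2h_2·M_3 = 6(S'(3) - Δ_2) = 30.
Solving the tridiagonal system: M_0 = 66/5, M_1 = -102/5, M_2 = 42/5, M_3 = 54/5.
On [0, 1], S(x) = 2 + 2·x + 33/5·x² - 28/5·x³.
With x = 1/4: S(1/4) = 113/40.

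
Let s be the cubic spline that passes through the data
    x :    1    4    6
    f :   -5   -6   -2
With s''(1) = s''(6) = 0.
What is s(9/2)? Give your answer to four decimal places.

-5.3063

Write M_i for s''(x_i). With h_i = 3, 2 and divided differences Δ_i = -1/3, 2, the continuity of s' gives the tridiagonal system
  3·M_0 + 10·M_1 + 2·M_2 = 6(Δ_1 - Δ_0) = 14
Natural end conditions: M_0 = M_2 = 0.
Solving: M_0 = 0, M_1 = 7/5, M_2 = 0.
On [4, 6], s(x) = -6 + 16/15·(x - 4) + 7/10·(x - 4)² - 7/60·(x - 4)³.
With (x - 4) = 1/2: s(9/2) = -849/160.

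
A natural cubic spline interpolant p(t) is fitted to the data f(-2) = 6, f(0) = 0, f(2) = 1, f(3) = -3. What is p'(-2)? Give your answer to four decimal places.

-4.3636

Put M_i = p'' at the i-th knot. Here h = (2, 2, 1) and Δ = (-3, 1/2, -4), so the interior equations h_(i-1)·M_(i-1) + 2(h_(i-1)+h_i)·M_i + h_i·M_(i+1) = 6(Δ_i − Δ_(i-1)) read
  2·M_0 + 8·M_1 + 2·M_2 = 6(Δ_1 - Δ_0) = 21
  2·M_1 + 6·M_2 + 1·M_3 = 6(Δ_2 - Δ_1) = -27
Natural end conditions: M_0 = M_3 = 0.
Solving the tridiagonal system: M_0 = 0, M_1 = 45/11, M_2 = -129/22, M_3 = 0.
On [-2, 0], p'(t) = b_0 + 2c_0·(t + 2) + 3d_0·(t + 2)² with b_0 = Δ_0 - h_0(2M_0 + M_1)/6 = -48/11, c_0 = M_0/2 = 0, d_0 = (M_1 - M_0)/(6h_0) = 15/44. So p'(-2) = -48/11.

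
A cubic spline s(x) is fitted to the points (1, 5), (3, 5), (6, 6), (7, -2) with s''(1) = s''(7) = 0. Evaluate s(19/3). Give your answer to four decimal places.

3.7733

Let M_i = s''(x_i). Step sizes h_i = 2, 3, 1; slopes of the chords Δ_i = (y_(i+1) - y_i)/h_i = 0, 1/3, -8.
  2·M_0 + 10·M_1 + 3·M_2 = 6(Δ_1 - Δ_0) = 2
  3·M_1 + 8·M_2 + 1·M_3 = 6(Δ_2 - Δ_1) = -50
Natural end conditions: M_0 = M_3 = 0.
Forward elimination and back-substitution give M_0 = 0, M_1 = 166/71, M_2 = -506/71, M_3 = 0.
On [6, 7], s(x) = 6 - 1198/213·(x - 6) - 253/71·(x - 6)² + 253/213·(x - 6)³.
With (x - 6) = 1/3: s(19/3) = 21700/5751.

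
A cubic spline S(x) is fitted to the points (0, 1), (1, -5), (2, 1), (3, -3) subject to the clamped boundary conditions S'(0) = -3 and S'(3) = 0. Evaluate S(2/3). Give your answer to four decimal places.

-3.7259

Put σ_i = S'' at the i-th knot. Here h = (1, 1, 1) and Δ = (-6, 6, -4), so the interior equations h_(i-1)·σ_(i-1) + 2(h_(i-1)+h_i)·σ_i + h_i·σ_(i+1) = 6(Δ_i − Δ_(i-1)) read
  1·σ_0 + 4·σ_1 + 1·σ_2 = 6(Δ_1 - Δ_0) = 72
  1·σ_1 + 4·σ_2 + 1·σ_3 = 6(Δ_2 - Δ_1) = -60
Clamped end conditions give two more equations: 2h_0·σ_0 + h_0·σ_1 = 6(Δ_0 - S'(0)) = -18 and h_2·σ_2 + 2h_2·σ_3 = 6(S'(3) - Δ_2) = 24.
Solving the tridiagonal system: σ_0 = -124/5, σ_1 = 158/5, σ_2 = -148/5, σ_3 = 134/5.
On [0, 1], S(x) = 1 - 3·x - 62/5·x² + 47/5·x³.
With x = 2/3: S(2/3) = -503/135.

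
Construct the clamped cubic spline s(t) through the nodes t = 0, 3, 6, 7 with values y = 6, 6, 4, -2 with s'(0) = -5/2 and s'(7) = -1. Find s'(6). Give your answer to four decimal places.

Let m_i = s''(x_i). Step sizes h_i = 3, 3, 1; slopes of the chords Δ_i = (y_(i+1) - y_i)/h_i = 0, -2/3, -6.
  3·m_0 + 12·m_1 + 3·m_2 = 6(Δ_1 - Δ_0) = -4
  3·m_1 + 8·m_2 + 1·m_3 = 6(Δ_2 - Δ_1) = -32
Clamped end conditions give two more equations: 2h_0·m_0 + h_0·m_1 = 6(Δ_0 - s'(0)) = 15 and h_2·m_2 + 2h_2·m_3 = 6(s'(7) - Δ_2) = 30.
Forward elimination and back-substitution give m_0 = 196/93, m_1 = 73/93, m_2 = -204/31, m_3 = 567/31.
On [6, 7], s'(t) = b_2 + 2c_2·(t - 6) + 3d_2·(t - 6)² with b_2 = Δ_2 - h_2(2m_2 + m_3)/6 = -425/62, c_2 = m_2/2 = -102/31, d_2 = (m_3 - m_2)/(6h_2) = 257/62. So s'(6) = -425/62.

-6.8548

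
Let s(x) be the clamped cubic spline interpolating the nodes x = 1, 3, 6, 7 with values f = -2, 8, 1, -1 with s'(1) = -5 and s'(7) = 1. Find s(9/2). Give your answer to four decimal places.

With M_i denoting the second derivative at x_i, h_i = 2, 3, 1, and Δ_i = (y_(i+1) − y_i)/h_i = 5, -7/3, -2:
  2·M_0 + 10·M_1 + 3·M_2 = 6(Δ_1 - Δ_0) = -44
  3·M_1 + 8·M_2 + 1·M_3 = 6(Δ_2 - Δ_1) = 2
Clamped end conditions give two more equations: 2h_0·M_0 + h_0·M_1 = 6(Δ_0 - s'(1)) = 60 and h_2·M_2 + 2h_2·M_3 = 6(s'(7) - Δ_2) = 18.
Forward elimination and back-substitution give M_0 = 763/39, M_1 = -356/39, M_2 = 106/39, M_3 = 298/39.
On [3, 6], s(x) = 8 + 212/39·(x - 3) - 178/39·(x - 3)² + 77/117·(x - 3)³.
With (x - 3) = 3/2: s(9/2) = 843/104.

8.1058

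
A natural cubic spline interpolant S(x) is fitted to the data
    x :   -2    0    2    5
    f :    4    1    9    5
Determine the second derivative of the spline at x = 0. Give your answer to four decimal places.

5.1842

With σ_i denoting the second derivative at x_i, h_i = 2, 2, 3, and Δ_i = (y_(i+1) − y_i)/h_i = -3/2, 4, -4/3:
  2·σ_0 + 8·σ_1 + 2·σ_2 = 6(Δ_1 - Δ_0) = 33
  2·σ_1 + 10·σ_2 + 3·σ_3 = 6(Δ_2 - Δ_1) = -32
Natural end conditions: σ_0 = σ_3 = 0.
Solving: σ_0 = 0, σ_1 = 197/38, σ_2 = -161/38, σ_3 = 0.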